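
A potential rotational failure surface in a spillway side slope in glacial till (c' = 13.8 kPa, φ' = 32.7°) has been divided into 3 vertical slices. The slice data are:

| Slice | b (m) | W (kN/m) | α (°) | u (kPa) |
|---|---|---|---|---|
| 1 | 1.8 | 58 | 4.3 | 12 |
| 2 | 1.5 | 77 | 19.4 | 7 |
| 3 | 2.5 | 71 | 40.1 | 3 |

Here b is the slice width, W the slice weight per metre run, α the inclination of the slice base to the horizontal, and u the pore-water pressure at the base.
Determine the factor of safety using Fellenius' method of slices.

Ordinary method of slices: FS = Σ[c'·Δl_i + (W_i cosα_i − u_i·Δl_i)·tanφ'] / Σ W_i sinα_i, with Δl_i = b_i / cosα_i.
Slice 1: Δl = 1.8/cos4.3° = 1.805 m; N'_1 = 58·cos4.3° − 12·1.805 = 36.2; c'Δl = 24.91; W sinα = 4.3
Slice 2: Δl = 1.5/cos19.4° = 1.590 m; N'_2 = 77·cos19.4° − 7·1.590 = 61.5; c'Δl = 21.95; W sinα = 25.6
Slice 3: Δl = 2.5/cos40.1° = 3.268 m; N'_3 = 71·cos40.1° − 3·3.268 = 44.5; c'Δl = 45.10; W sinα = 45.7
Σc'Δl = 92.0 kN/m; ΣN' = 142.2 kN/m; ΣW sinα = 75.7 kN/m
Resisting = 92.0 + 142.2·tan32.7° = 92.0 + 91.3 = 183.2 kN/m
FS = 183.2 / 75.7 = 2.422

FS = 2.42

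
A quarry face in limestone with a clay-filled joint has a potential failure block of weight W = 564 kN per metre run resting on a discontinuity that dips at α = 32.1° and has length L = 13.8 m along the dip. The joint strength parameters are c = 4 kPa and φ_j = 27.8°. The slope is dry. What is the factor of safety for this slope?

Resolving the block weight along and normal to the plane and applying the Mohr–Coulomb strength on the joint:
N' = W cosα = 564·cos32.1° = 477.8 kN/m
Driving force T = W sinα = 564·sin32.1° = 299.7 kN/m
Resisting force R = c·L + N'·tanφ_j = 4·13.8 + 477.8·tan27.8° = 55.2 + 251.9 = 307.1 kN/m
FS = R / T = 307.1 / 299.7 = 1.025

FS = 1.02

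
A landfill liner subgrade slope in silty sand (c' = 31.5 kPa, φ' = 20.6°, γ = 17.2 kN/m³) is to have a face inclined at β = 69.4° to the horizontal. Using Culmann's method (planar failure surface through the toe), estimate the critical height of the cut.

Culmann's analysis gives the critical failure plane at α_cr = (β + φ')/2 = (69.4 + 20.6)/2 = 45.0°, and the critical height
H_c = (4c'/γ) · sinβ cosφ' / [1 − cos(β − φ')]
    = (4·31.5/17.2) · sin69.4°·cos20.6° / [1 − cos(48.8°)]
    = 7.326 · 0.9361·0.9361 / [1 − 0.6587]
    = 7.326 · 0.8762 / 0.3413
    = 18.81 m

H_c = 18.81 m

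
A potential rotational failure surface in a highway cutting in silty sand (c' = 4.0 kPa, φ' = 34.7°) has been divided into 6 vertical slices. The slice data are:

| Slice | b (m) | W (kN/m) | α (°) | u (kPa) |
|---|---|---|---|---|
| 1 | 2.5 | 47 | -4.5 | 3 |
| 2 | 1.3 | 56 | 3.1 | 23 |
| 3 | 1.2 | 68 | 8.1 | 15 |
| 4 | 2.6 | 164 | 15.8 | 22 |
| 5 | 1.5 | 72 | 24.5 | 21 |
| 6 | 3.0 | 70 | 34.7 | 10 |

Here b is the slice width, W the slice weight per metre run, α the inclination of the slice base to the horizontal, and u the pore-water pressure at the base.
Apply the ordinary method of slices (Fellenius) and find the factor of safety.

Ordinary method of slices: FS = Σ[c'·Δl_i + (W_i cosα_i − u_i·Δl_i)·tanφ'] / Σ W_i sinα_i, with Δl_i = b_i / cosα_i.
Slice 1: Δl = 2.5/cos(-4.5°) = 2.508 m; N'_1 = 47·cos(-4.5°) − 3·2.508 = 39.3; c'Δl = 10.03; W sinα = -3.7
Slice 2: Δl = 1.3/cos3.1° = 1.302 m; N'_2 = 56·cos3.1° − 23·1.302 = 26.0; c'Δl = 5.21; W sinα = 3.0
Slice 3: Δl = 1.2/cos8.1° = 1.212 m; N'_3 = 68·cos8.1° − 15·1.212 = 49.1; c'Δl = 4.85; W sinα = 9.6
Slice 4: Δl = 2.6/cos15.8° = 2.702 m; N'_4 = 164·cos15.8° − 22·2.702 = 98.4; c'Δl = 10.81; W sinα = 44.7
Slice 5: Δl = 1.5/cos24.5° = 1.648 m; N'_5 = 72·cos24.5° − 21·1.648 = 30.9; c'Δl = 6.59; W sinα = 29.9
Slice 6: Δl = 3.0/cos34.7° = 3.649 m; N'_6 = 70·cos34.7° − 10·3.649 = 21.1; c'Δl = 14.60; W sinα = 39.8
Σc'Δl = 52.1 kN/m; ΣN' = 264.8 kN/m; ΣW sinα = 123.3 kN/m
Resisting = 52.1 + 264.8·tan34.7° = 52.1 + 183.3 = 235.4 kN/m
FS = 235.4 / 123.3 = 1.910

FS = 1.91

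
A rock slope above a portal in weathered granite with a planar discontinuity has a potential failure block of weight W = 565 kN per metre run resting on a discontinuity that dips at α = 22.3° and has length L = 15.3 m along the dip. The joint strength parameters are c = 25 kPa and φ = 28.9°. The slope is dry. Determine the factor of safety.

FS = 3.13

Resolving the block weight along and normal to the plane and applying the Mohr–Coulomb strength on the joint:
N' = W cosα = 565·cos22.3° = 522.7 kN/m
Driving force T = W sinα = 565·sin22.3° = 214.4 kN/m
Resisting force R = c·L + N'·tanφ = 25·15.3 + 522.7·tan28.9° = 382.5 + 288.6 = 671.1 kN/m
FS = R / T = 671.1 / 214.4 = 3.130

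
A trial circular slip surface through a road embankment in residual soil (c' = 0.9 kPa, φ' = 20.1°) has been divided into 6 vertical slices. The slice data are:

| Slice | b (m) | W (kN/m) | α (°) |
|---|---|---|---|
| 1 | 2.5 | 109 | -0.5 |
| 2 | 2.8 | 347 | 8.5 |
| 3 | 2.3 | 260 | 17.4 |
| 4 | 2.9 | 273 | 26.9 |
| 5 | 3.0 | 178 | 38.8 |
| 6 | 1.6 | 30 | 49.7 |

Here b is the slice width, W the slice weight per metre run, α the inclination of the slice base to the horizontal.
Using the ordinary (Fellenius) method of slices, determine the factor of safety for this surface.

Ordinary method of slices: FS = Σ[c'·Δl_i + (W_i cosα_i)·tanφ'] / Σ W_i sinα_i, with Δl_i = b_i / cosα_i.
Slice 1: Δl = 2.5/cos(-0.5°) = 2.500 m; N'_1 = 109·cos(-0.5°) = 109.0; c'Δl = 2.25; W sinα = -1.0
Slice 2: Δl = 2.8/cos8.5° = 2.831 m; N'_2 = 347·cos8.5° = 343.2; c'Δl = 2.55; W sinα = 51.3
Slice 3: Δl = 2.3/cos17.4° = 2.410 m; N'_3 = 260·cos17.4° = 248.1; c'Δl = 2.17; W sinα = 77.8
Slice 4: Δl = 2.9/cos26.9° = 3.252 m; N'_4 = 273·cos26.9° = 243.5; c'Δl = 2.93; W sinα = 123.5
Slice 5: Δl = 3.0/cos38.8° = 3.849 m; N'_5 = 178·cos38.8° = 138.7; c'Δl = 3.46; W sinα = 111.5
Slice 6: Δl = 1.6/cos49.7° = 2.474 m; N'_6 = 30·cos49.7° = 19.4; c'Δl = 2.23; W sinα = 22.9
Σc'Δl = 15.6 kN/m; ΣN' = 1101.9 kN/m; ΣW sinα = 386.0 kN/m
Resisting = 15.6 + 1101.9·tan20.1° = 15.6 + 403.2 = 418.8 kN/m
FS = 418.8 / 386.0 = 1.085

FS = 1.08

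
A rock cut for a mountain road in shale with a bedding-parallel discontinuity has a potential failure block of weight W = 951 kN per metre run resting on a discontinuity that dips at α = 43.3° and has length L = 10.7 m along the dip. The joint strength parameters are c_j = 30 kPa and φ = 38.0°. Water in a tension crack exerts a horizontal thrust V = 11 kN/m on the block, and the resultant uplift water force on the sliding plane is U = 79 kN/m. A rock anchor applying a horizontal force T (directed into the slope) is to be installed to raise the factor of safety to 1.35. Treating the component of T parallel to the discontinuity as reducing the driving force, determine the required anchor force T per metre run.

T = 64 kN/m

Resolving forces along and normal to the sliding plane, with the horizontal anchor force T adding T·sinα to the effective normal force and T·cosα acting up the plane against the driving force:
FS = [c_jL + (W cosα − U − V sinα + T sinα) tanφ] / [W sinα + V cosα − T cosα]
Without the anchor: N' = 605.6 kN/m, driving T_d = 660.2 kN/m, resisting R = 30·10.7 + 605.6·tan38.0° = 794.1 kN/m, FS = 1.20.
Setting FS = 1.35 and solving for T:
1.35·(660.2 − T cos43.3°) = 794.1 + T sin43.3°·tan38.0°
T·(sin43.3°·tan38.0° + 1.35·cos43.3°) = 1.35·660.2 − 794.1
T·(0.6858·0.7813 + 1.35·0.7278) = 891.3 − 794.1 = 97.2
T·1.5183 = 97.2
T = 64.0 kN/m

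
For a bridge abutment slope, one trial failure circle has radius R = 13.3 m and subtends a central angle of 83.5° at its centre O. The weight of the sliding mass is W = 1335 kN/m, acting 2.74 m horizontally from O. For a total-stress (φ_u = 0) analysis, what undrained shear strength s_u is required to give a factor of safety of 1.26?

s_u = 17.9 kPa

FS = s_u·L_a·R / (W·d), so s_u = FS·W·d / (L_a·R).
Arc length L_a = R·θ = 13.3·(83.5°·π/180) = 13.3·1.4573 = 19.38 m
s_u = 1.26·1335·2.74 / (19.38·13.3) = 4609.0 / 257.79 = 17.88 kPa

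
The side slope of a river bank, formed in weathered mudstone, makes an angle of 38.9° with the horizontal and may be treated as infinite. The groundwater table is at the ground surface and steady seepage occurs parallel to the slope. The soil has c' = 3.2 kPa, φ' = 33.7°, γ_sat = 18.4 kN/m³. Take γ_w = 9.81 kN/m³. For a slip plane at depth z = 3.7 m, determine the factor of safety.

FS = 0.48

With seepage parallel to the slope and the water table at the surface, the effective normal stress on the slip plane uses the buoyant unit weight γ' = γ_sat − γ_w while the driving shear stress uses γ_sat:
FS = [c' + γ' z cos²β tanφ'] / [γ_sat z sinβ cosβ]
γ' = 18.4 − 9.81 = 8.59 kN/m³
Numerator = 3.2 + 8.59·3.7·cos²38.9°·tan33.7° = 3.2 + 8.59·3.7·0.6057·0.6669 = 16.038 kPa
Denominator = 18.4·3.7·sin38.9°·cos38.9° = 18.4·3.7·0.6280·0.7782 = 33.271 kPa
FS = 16.038 / 33.271 = 0.482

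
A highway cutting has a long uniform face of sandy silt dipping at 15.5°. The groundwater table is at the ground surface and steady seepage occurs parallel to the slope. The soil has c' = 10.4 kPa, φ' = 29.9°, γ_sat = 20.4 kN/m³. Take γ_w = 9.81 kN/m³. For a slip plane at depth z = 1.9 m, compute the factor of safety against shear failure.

With seepage parallel to the slope and the water table at the surface, the effective normal stress on the slip plane uses the buoyant unit weight γ' = γ_sat − γ_w while the driving shear stress uses γ_sat:
FS = [c' + γ' z cos²β tanφ'] / [γ_sat z sinβ cosβ]
γ' = 20.4 − 9.81 = 10.59 kN/m³
Numerator = 10.4 + 10.59·1.9·cos²15.5°·tan29.9° = 10.4 + 10.59·1.9·0.9286·0.5750 = 21.144 kPa
Denominator = 20.4·1.9·sin15.5°·cos15.5° = 20.4·1.9·0.2672·0.9636 = 9.981 kPa
FS = 21.144 / 9.981 = 2.118

FS = 2.12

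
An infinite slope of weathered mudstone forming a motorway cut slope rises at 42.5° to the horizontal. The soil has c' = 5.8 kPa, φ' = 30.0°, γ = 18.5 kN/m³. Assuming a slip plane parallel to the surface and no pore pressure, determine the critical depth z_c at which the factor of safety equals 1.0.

Setting FS = 1.00 in FS = [c' + γz cos²β tanφ'] / [γz sinβ cosβ] and solving for z:
z = c' / [γ cosβ (FS·sinβ − cosβ·tanφ')]
  = 5.8 / [18.5·cos42.5°·(1.00·sin42.5° − cos42.5°·tan30.0°)]
  = 5.8 / [18.5·0.7373·(1.00·0.6756 − 0.7373·0.5774)]
  = 5.8 / 3.4089 = 1.701 m

z_c = 1.70 m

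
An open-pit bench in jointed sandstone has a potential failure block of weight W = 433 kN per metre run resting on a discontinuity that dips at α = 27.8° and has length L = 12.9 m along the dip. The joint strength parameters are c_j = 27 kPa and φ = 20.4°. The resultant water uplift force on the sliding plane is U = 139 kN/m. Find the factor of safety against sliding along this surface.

FS = 2.17

Resolving the block weight along and normal to the plane and applying the Mohr–Coulomb strength on the joint:
N' = W cosα − U = 433·cos27.8° − 139 = 244.0 kN/m
Driving force T = W sinα = 433·sin27.8° = 201.9 kN/m
Resisting force R = c_j·L + N'·tanφ = 27·12.9 + 244.0·tan20.4° = 348.3 + 90.8 = 439.1 kN/m
FS = R / T = 439.1 / 201.9 = 2.174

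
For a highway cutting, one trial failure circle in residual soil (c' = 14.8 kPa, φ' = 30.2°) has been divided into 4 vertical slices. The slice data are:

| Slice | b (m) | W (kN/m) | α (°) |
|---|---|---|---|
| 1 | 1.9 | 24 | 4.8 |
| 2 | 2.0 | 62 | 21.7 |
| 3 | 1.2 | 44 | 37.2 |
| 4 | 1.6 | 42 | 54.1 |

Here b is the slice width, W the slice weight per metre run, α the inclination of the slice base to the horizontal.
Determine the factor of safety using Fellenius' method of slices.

Ordinary method of slices: FS = Σ[c'·Δl_i + (W_i cosα_i)·tanφ'] / Σ W_i sinα_i, with Δl_i = b_i / cosα_i.
Slice 1: Δl = 1.9/cos4.8° = 1.907 m; N'_1 = 24·cos4.8° = 23.9; c'Δl = 28.22; W sinα = 2.0
Slice 2: Δl = 2.0/cos21.7° = 2.153 m; N'_2 = 62·cos21.7° = 57.6; c'Δl = 31.86; W sinα = 22.9
Slice 3: Δl = 1.2/cos37.2° = 1.507 m; N'_3 = 44·cos37.2° = 35.0; c'Δl = 22.30; W sinα = 26.6
Slice 4: Δl = 1.6/cos54.1° = 2.729 m; N'_4 = 42·cos54.1° = 24.6; c'Δl = 40.38; W sinα = 34.0
Σc'Δl = 122.8 kN/m; ΣN' = 141.2 kN/m; ΣW sinα = 85.6 kN/m
Resisting = 122.8 + 141.2·tan30.2° = 122.8 + 82.2 = 204.9 kN/m
FS = 204.9 / 85.6 = 2.395

FS = 2.40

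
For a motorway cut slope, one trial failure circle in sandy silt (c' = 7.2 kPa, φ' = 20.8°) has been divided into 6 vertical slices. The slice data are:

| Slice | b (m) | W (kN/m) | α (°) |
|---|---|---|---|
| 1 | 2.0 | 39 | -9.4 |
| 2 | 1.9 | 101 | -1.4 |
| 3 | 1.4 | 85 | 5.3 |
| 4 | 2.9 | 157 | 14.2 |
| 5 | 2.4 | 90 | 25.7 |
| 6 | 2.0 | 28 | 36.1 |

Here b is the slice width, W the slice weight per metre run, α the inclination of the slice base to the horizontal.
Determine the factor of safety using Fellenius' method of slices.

FS = 3.00

Ordinary method of slices: FS = Σ[c'·Δl_i + (W_i cosα_i)·tanφ'] / Σ W_i sinα_i, with Δl_i = b_i / cosα_i.
Slice 1: Δl = 2.0/cos(-9.4°) = 2.027 m; N'_1 = 39·cos(-9.4°) = 38.5; c'Δl = 14.60; W sinα = -6.4
Slice 2: Δl = 1.9/cos(-1.4°) = 1.901 m; N'_2 = 101·cos(-1.4°) = 101.0; c'Δl = 13.68; W sinα = -2.5
Slice 3: Δl = 1.4/cos5.3° = 1.406 m; N'_3 = 85·cos5.3° = 84.6; c'Δl = 10.12; W sinα = 7.9
Slice 4: Δl = 2.9/cos14.2° = 2.991 m; N'_4 = 157·cos14.2° = 152.2; c'Δl = 21.54; W sinα = 38.5
Slice 5: Δl = 2.4/cos25.7° = 2.663 m; N'_5 = 90·cos25.7° = 81.1; c'Δl = 19.18; W sinα = 39.0
Slice 6: Δl = 2.0/cos36.1° = 2.475 m; N'_6 = 28·cos36.1° = 22.6; c'Δl = 17.82; W sinα = 16.5
Σc'Δl = 96.9 kN/m; ΣN' = 480.0 kN/m; ΣW sinα = 93.1 kN/m
Resisting = 96.9 + 480.0·tan20.8° = 96.9 + 182.3 = 279.3 kN/m
FS = 279.3 / 93.1 = 3.001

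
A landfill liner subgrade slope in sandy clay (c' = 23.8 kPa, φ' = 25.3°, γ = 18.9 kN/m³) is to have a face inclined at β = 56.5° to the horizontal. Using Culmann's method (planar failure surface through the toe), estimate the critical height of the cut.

Culmann's analysis gives the critical failure plane at α_cr = (β + φ')/2 = (56.5 + 25.3)/2 = 40.9°, and the critical height
H_c = (4c'/γ) · sinβ cosφ' / [1 − cos(β − φ')]
    = (4·23.8/18.9) · sin56.5°·cos25.3° / [1 − cos(31.2°)]
    = 5.037 · 0.8339·0.9041 / [1 − 0.8554]
    = 5.037 · 0.7539 / 0.1446
    = 26.26 m

H_c = 26.26 m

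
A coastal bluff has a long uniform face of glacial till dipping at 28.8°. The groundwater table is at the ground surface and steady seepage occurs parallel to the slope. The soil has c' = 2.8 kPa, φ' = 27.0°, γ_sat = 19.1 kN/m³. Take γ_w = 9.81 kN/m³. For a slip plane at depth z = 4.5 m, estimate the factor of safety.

FS = 0.53

With seepage parallel to the slope and the water table at the surface, the effective normal stress on the slip plane uses the buoyant unit weight γ' = γ_sat − γ_w while the driving shear stress uses γ_sat:
FS = [c' + γ' z cos²β tanφ'] / [γ_sat z sinβ cosβ]
γ' = 19.1 − 9.81 = 9.29 kN/m³
Numerator = 2.8 + 9.29·4.5·cos²28.8°·tan27.0° = 2.8 + 9.29·4.5·0.7679·0.5095 = 19.157 kPa
Denominator = 19.1·4.5·sin28.8°·cos28.8° = 19.1·4.5·0.4818·0.8763 = 36.285 kPa
FS = 19.157 / 36.285 = 0.528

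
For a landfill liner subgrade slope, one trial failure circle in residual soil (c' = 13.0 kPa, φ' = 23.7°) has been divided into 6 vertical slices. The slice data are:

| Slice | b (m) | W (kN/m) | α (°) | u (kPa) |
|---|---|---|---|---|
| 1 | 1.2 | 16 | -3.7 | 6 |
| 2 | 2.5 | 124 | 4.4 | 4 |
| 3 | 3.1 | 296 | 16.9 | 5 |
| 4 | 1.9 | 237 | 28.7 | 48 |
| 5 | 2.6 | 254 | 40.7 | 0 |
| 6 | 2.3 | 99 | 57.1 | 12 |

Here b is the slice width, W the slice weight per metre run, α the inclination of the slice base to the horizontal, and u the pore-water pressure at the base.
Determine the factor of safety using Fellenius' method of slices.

FS = 1.14

Ordinary method of slices: FS = Σ[c'·Δl_i + (W_i cosα_i − u_i·Δl_i)·tanφ'] / Σ W_i sinα_i, with Δl_i = b_i / cosα_i.
Slice 1: Δl = 1.2/cos(-3.7°) = 1.203 m; N'_1 = 16·cos(-3.7°) − 6·1.203 = 8.8; c'Δl = 15.63; W sinα = -1.0
Slice 2: Δl = 2.5/cos4.4° = 2.507 m; N'_2 = 124·cos4.4° − 4·2.507 = 113.6; c'Δl = 32.60; W sinα = 9.5
Slice 3: Δl = 3.1/cos16.9° = 3.240 m; N'_3 = 296·cos16.9° − 5·3.240 = 267.0; c'Δl = 42.12; W sinα = 86.0
Slice 4: Δl = 1.9/cos28.7° = 2.166 m; N'_4 = 237·cos28.7° − 48·2.166 = 103.9; c'Δl = 28.16; W sinα = 113.8
Slice 5: Δl = 2.6/cos40.7° = 3.429 m; N'_5 = 254·cos40.7° − 0·3.429 = 192.6; c'Δl = 44.58; W sinα = 165.6
Slice 6: Δl = 2.3/cos57.1° = 4.234 m; N'_6 = 99·cos57.1° − 12·4.234 = 3.0; c'Δl = 55.05; W sinα = 83.1
Σc'Δl = 218.1 kN/m; ΣN' = 688.8 kN/m; ΣW sinα = 457.1 kN/m
Resisting = 218.1 + 688.8·tan23.7° = 218.1 + 302.4 = 520.5 kN/m
FS = 520.5 / 457.1 = 1.139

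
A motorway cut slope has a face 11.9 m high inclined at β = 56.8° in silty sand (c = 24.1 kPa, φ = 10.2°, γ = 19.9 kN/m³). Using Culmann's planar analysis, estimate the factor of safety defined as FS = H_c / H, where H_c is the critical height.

FS = 1.07

H_c = (4c/γ) · sinβ cosφ / [1 − cos(β − φ)]
    = (4·24.1/19.9) · sin56.8°·cos10.2° / [1 − cos46.6°]
    = 4.844 · 0.8235 / 0.3129 = 12.75 m
FS = H_c / H = 12.75 / 11.9 = 1.071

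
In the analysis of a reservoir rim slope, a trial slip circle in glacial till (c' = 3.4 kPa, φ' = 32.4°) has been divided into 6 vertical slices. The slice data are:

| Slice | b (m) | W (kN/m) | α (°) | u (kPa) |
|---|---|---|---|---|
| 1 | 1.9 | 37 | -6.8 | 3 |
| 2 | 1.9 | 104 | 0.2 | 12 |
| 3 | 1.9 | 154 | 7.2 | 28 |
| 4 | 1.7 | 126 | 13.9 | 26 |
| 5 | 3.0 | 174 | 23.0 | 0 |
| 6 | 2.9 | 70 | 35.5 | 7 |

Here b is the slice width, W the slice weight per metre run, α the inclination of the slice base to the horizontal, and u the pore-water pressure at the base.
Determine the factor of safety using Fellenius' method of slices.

Ordinary method of slices: FS = Σ[c'·Δl_i + (W_i cosα_i − u_i·Δl_i)·tanφ'] / Σ W_i sinα_i, with Δl_i = b_i / cosα_i.
Slice 1: Δl = 1.9/cos(-6.8°) = 1.913 m; N'_1 = 37·cos(-6.8°) − 3·1.913 = 31.0; c'Δl = 6.51; W sinα = -4.4
Slice 2: Δl = 1.9/cos0.2° = 1.900 m; N'_2 = 104·cos0.2° − 12·1.900 = 81.2; c'Δl = 6.46; W sinα = 0.4
Slice 3: Δl = 1.9/cos7.2° = 1.915 m; N'_3 = 154·cos7.2° − 28·1.915 = 99.2; c'Δl = 6.51; W sinα = 19.3
Slice 4: Δl = 1.7/cos13.9° = 1.751 m; N'_4 = 126·cos13.9° − 26·1.751 = 76.8; c'Δl = 5.95; W sinα = 30.3
Slice 5: Δl = 3.0/cos23.0° = 3.259 m; N'_5 = 174·cos23.0° − 0·3.259 = 160.2; c'Δl = 11.08; W sinα = 68.0
Slice 6: Δl = 2.9/cos35.5° = 3.562 m; N'_6 = 70·cos35.5° − 7·3.562 = 32.1; c'Δl = 12.11; W sinα = 40.6
Σc'Δl = 48.6 kN/m; ΣN' = 480.4 kN/m; ΣW sinα = 154.2 kN/m
Resisting = 48.6 + 480.4·tan32.4° = 48.6 + 304.8 = 353.5 kN/m
FS = 353.5 / 154.2 = 2.292

FS = 2.29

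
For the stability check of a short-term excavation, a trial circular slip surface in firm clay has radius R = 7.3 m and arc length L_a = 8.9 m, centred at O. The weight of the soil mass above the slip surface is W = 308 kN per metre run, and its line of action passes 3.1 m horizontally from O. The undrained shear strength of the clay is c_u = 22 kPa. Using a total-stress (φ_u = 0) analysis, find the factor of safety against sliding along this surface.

Taking moments about the centre O, the resisting moment is provided by the undrained shear strength acting along the arc:
M_R = c_u·L_a·R = 22·8.90·7.3 = 1429.3 kN·m/m
M_D = W·d = 308·3.1 = 954.8 kN·m/m
FS = M_R / M_D = 1429.3 / 954.8 = 1.497

FS = 1.50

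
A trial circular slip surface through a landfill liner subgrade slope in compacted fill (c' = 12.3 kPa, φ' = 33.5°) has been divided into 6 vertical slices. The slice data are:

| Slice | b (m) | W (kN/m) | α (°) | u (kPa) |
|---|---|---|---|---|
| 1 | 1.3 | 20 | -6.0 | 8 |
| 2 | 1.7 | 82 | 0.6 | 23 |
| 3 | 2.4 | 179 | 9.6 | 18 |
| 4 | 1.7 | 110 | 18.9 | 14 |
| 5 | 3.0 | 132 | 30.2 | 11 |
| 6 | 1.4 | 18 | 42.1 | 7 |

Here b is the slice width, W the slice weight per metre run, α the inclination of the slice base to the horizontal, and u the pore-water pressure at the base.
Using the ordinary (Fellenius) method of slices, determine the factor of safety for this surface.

FS = 2.66

Ordinary method of slices: FS = Σ[c'·Δl_i + (W_i cosα_i − u_i·Δl_i)·tanφ'] / Σ W_i sinα_i, with Δl_i = b_i / cosα_i.
Slice 1: Δl = 1.3/cos(-6.0°) = 1.307 m; N'_1 = 20·cos(-6.0°) − 8·1.307 = 9.4; c'Δl = 16.08; W sinα = -2.1
Slice 2: Δl = 1.7/cos0.6° = 1.700 m; N'_2 = 82·cos0.6° − 23·1.700 = 42.9; c'Δl = 20.91; W sinα = 0.9
Slice 3: Δl = 2.4/cos9.6° = 2.434 m; N'_3 = 179·cos9.6° − 18·2.434 = 132.7; c'Δl = 29.94; W sinα = 29.9
Slice 4: Δl = 1.7/cos18.9° = 1.797 m; N'_4 = 110·cos18.9° − 14·1.797 = 78.9; c'Δl = 22.10; W sinα = 35.6
Slice 5: Δl = 3.0/cos30.2° = 3.471 m; N'_5 = 132·cos30.2° − 11·3.471 = 75.9; c'Δl = 42.69; W sinα = 66.4
Slice 6: Δl = 1.4/cos42.1° = 1.887 m; N'_6 = 18·cos42.1° − 7·1.887 = 0.1; c'Δl = 23.21; W sinα = 12.1
Σc'Δl = 154.9 kN/m; ΣN' = 340.0 kN/m; ΣW sinα = 142.7 kN/m
Resisting = 154.9 + 340.0·tan33.5° = 154.9 + 225.0 = 380.0 kN/m
FS = 380.0 / 142.7 = 2.662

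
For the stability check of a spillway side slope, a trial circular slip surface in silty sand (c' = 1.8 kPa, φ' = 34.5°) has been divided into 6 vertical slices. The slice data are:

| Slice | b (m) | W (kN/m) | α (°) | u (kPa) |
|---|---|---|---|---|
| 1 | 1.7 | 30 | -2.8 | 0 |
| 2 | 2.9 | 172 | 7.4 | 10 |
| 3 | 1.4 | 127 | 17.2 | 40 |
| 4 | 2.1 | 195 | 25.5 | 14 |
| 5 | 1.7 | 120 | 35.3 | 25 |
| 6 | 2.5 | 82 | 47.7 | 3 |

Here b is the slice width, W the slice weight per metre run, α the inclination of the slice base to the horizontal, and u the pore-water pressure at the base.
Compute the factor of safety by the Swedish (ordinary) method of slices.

FS = 1.27

Ordinary method of slices: FS = Σ[c'·Δl_i + (W_i cosα_i − u_i·Δl_i)·tanφ'] / Σ W_i sinα_i, with Δl_i = b_i / cosα_i.
Slice 1: Δl = 1.7/cos(-2.8°) = 1.702 m; N'_1 = 30·cos(-2.8°) − 0·1.702 = 30.0; c'Δl = 3.06; W sinα = -1.5
Slice 2: Δl = 2.9/cos7.4° = 2.924 m; N'_2 = 172·cos7.4° − 10·2.924 = 141.3; c'Δl = 5.26; W sinα = 22.2
Slice 3: Δl = 1.4/cos17.2° = 1.466 m; N'_3 = 127·cos17.2° − 40·1.466 = 62.7; c'Δl = 2.64; W sinα = 37.6
Slice 4: Δl = 2.1/cos25.5° = 2.327 m; N'_4 = 195·cos25.5° − 14·2.327 = 143.4; c'Δl = 4.19; W sinα = 83.9
Slice 5: Δl = 1.7/cos35.3° = 2.083 m; N'_5 = 120·cos35.3° − 25·2.083 = 45.9; c'Δl = 3.75; W sinα = 69.3
Slice 6: Δl = 2.5/cos47.7° = 3.715 m; N'_6 = 82·cos47.7° − 3·3.715 = 44.0; c'Δl = 6.69; W sinα = 60.6
Σc'Δl = 25.6 kN/m; ΣN' = 467.3 kN/m; ΣW sinα = 272.2 kN/m
Resisting = 25.6 + 467.3·tan34.5° = 25.6 + 321.2 = 346.8 kN/m
FS = 346.8 / 272.2 = 1.274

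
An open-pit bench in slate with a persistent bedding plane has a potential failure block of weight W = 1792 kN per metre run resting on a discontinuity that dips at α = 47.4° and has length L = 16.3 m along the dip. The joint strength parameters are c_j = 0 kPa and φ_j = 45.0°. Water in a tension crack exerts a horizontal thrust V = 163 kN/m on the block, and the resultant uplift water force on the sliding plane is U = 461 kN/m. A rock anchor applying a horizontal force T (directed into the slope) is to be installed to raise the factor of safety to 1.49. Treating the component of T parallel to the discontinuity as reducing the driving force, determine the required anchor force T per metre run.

Resolving forces along and normal to the sliding plane, with the horizontal anchor force T adding T·sinα to the effective normal force and T·cosα acting up the plane against the driving force:
FS = [c_jL + (W cosα − U − V sinα + T sinα) tanφ_j] / [W sinα + V cosα − T cosα]
Without the anchor: N' = 632.0 kN/m, driving T_d = 1429.4 kN/m, resisting R = 0·16.3 + 632.0·tan45.0° = 632.0 kN/m, FS = 0.44.
Setting FS = 1.49 and solving for T:
1.49·(1429.4 − T cos47.4°) = 632.0 + T sin47.4°·tan45.0°
T·(sin47.4°·tan45.0° + 1.49·cos47.4°) = 1.49·1429.4 − 632.0
T·(0.7361·1.0000 + 1.49·0.6769) = 2129.8 − 632.0 = 1497.9
T·1.7446 = 1497.9
T = 858.5 kN/m

T = 859 kN/m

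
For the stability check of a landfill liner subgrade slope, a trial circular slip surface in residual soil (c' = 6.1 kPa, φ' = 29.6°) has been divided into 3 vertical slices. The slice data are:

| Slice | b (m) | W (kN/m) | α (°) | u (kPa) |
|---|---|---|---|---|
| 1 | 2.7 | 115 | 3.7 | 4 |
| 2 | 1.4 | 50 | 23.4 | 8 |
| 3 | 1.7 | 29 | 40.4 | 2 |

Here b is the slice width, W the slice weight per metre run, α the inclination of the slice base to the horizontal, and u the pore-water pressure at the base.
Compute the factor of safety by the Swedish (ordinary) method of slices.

Ordinary method of slices: FS = Σ[c'·Δl_i + (W_i cosα_i − u_i·Δl_i)·tanφ'] / Σ W_i sinα_i, with Δl_i = b_i / cosα_i.
Slice 1: Δl = 2.7/cos3.7° = 2.706 m; N'_1 = 115·cos3.7° − 4·2.706 = 103.9; c'Δl = 16.50; W sinα = 7.4
Slice 2: Δl = 1.4/cos23.4° = 1.525 m; N'_2 = 50·cos23.4° − 8·1.525 = 33.7; c'Δl = 9.31; W sinα = 19.9
Slice 3: Δl = 1.7/cos40.4° = 2.232 m; N'_3 = 29·cos40.4° − 2·2.232 = 17.6; c'Δl = 13.62; W sinα = 18.8
Σc'Δl = 39.4 kN/m; ΣN' = 155.2 kN/m; ΣW sinα = 46.1 kN/m
Resisting = 39.4 + 155.2·tan29.6° = 39.4 + 88.2 = 127.6 kN/m
FS = 127.6 / 46.1 = 2.770

FS = 2.77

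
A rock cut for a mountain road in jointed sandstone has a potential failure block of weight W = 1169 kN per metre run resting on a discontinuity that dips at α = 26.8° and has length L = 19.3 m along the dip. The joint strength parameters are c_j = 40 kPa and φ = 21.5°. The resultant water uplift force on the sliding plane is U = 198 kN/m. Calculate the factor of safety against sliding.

FS = 2.10

Resolving the block weight along and normal to the plane and applying the Mohr–Coulomb strength on the joint:
N' = W cosα − U = 1169·cos26.8° − 198 = 845.4 kN/m
Driving force T = W sinα = 1169·sin26.8° = 527.1 kN/m
Resisting force R = c_j·L + N'·tanφ = 40·19.3 + 845.4·tan21.5° = 772.0 + 333.0 = 1105.0 kN/m
FS = R / T = 1105.0 / 527.1 = 2.097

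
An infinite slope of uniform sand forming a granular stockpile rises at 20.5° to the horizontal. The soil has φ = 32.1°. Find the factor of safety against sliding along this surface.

FS = 1.68

For a dry cohesionless infinite slope the factor of safety is FS = tanφ / tanβ.
FS = tan32.1° / tan20.5° = 0.6273 / 0.3739 = 1.678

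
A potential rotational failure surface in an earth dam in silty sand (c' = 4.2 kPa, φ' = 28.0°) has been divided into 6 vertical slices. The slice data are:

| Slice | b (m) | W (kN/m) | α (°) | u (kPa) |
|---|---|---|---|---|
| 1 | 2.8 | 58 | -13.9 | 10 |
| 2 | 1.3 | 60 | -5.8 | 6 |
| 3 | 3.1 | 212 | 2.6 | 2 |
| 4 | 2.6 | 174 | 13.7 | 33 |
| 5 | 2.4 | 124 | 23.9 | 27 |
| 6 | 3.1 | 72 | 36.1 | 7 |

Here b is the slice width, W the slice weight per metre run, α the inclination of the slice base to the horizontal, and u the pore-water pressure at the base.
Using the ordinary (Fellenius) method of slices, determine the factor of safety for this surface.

Ordinary method of slices: FS = Σ[c'·Δl_i + (W_i cosα_i − u_i·Δl_i)·tanφ'] / Σ W_i sinα_i, with Δl_i = b_i / cosα_i.
Slice 1: Δl = 2.8/cos(-13.9°) = 2.884 m; N'_1 = 58·cos(-13.9°) − 10·2.884 = 27.5; c'Δl = 12.11; W sinα = -13.9
Slice 2: Δl = 1.3/cos(-5.8°) = 1.307 m; N'_2 = 60·cos(-5.8°) − 6·1.307 = 51.9; c'Δl = 5.49; W sinα = -6.1
Slice 3: Δl = 3.1/cos2.6° = 3.103 m; N'_3 = 212·cos2.6° − 2·3.103 = 205.6; c'Δl = 13.03; W sinα = 9.6
Slice 4: Δl = 2.6/cos13.7° = 2.676 m; N'_4 = 174·cos13.7° − 33·2.676 = 80.7; c'Δl = 11.24; W sinα = 41.2
Slice 5: Δl = 2.4/cos23.9° = 2.625 m; N'_5 = 124·cos23.9° − 27·2.625 = 42.5; c'Δl = 11.03; W sinα = 50.2
Slice 6: Δl = 3.1/cos36.1° = 3.837 m; N'_6 = 72·cos36.1° − 7·3.837 = 31.3; c'Δl = 16.11; W sinα = 42.4
Σc'Δl = 69.0 kN/m; ΣN' = 439.4 kN/m; ΣW sinα = 123.5 kN/m
Resisting = 69.0 + 439.4·tan28.0° = 69.0 + 233.6 = 302.7 kN/m
FS = 302.7 / 123.5 = 2.451

FS = 2.45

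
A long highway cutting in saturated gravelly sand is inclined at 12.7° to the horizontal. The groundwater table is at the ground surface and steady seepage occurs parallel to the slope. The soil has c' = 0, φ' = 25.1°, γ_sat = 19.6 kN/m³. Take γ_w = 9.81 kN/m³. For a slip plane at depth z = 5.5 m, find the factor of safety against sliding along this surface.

FS = 1.04

With seepage parallel to the slope and the water table at the surface, the effective normal stress on the slip plane uses the buoyant unit weight γ' = γ_sat − γ_w while the driving shear stress uses γ_sat:
FS = [c' + γ' z cos²β tanφ'] / [γ_sat z sinβ cosβ]
(For c' = 0 this reduces to FS = (γ'/γ_sat)·tanφ'/tanβ.)
γ' = 19.6 − 9.81 = 9.79 kN/m³
Numerator = 0.0 + 9.79·5.5·cos²12.7°·tan25.1° = 0.0 + 9.79·5.5·0.9517·0.4684 = 24.004 kPa
Denominator = 19.6·5.5·sin12.7°·cos12.7° = 19.6·5.5·0.2198·0.9755 = 23.120 kPa
FS = 24.004 / 23.120 = 1.038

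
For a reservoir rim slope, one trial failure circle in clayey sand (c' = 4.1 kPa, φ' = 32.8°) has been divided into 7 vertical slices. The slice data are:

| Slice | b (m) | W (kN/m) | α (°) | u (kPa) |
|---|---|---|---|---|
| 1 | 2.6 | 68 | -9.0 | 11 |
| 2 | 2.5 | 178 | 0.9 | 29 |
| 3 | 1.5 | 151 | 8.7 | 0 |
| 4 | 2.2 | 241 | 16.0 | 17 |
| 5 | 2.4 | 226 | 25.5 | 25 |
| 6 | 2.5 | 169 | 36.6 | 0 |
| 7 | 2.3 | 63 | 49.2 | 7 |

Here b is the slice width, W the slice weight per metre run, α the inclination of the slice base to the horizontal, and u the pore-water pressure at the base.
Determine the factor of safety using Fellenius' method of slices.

FS = 1.76

Ordinary method of slices: FS = Σ[c'·Δl_i + (W_i cosα_i − u_i·Δl_i)·tanφ'] / Σ W_i sinα_i, with Δl_i = b_i / cosα_i.
Slice 1: Δl = 2.6/cos(-9.0°) = 2.632 m; N'_1 = 68·cos(-9.0°) − 11·2.632 = 38.2; c'Δl = 10.79; W sinα = -10.6
Slice 2: Δl = 2.5/cos0.9° = 2.500 m; N'_2 = 178·cos0.9° − 29·2.500 = 105.5; c'Δl = 10.25; W sinα = 2.8
Slice 3: Δl = 1.5/cos8.7° = 1.517 m; N'_3 = 151·cos8.7° − 0·1.517 = 149.3; c'Δl = 6.22; W sinα = 22.8
Slice 4: Δl = 2.2/cos16.0° = 2.289 m; N'_4 = 241·cos16.0° − 17·2.289 = 192.8; c'Δl = 9.38; W sinα = 66.4
Slice 5: Δl = 2.4/cos25.5° = 2.659 m; N'_5 = 226·cos25.5° − 25·2.659 = 137.5; c'Δl = 10.90; W sinα = 97.3
Slice 6: Δl = 2.5/cos36.6° = 3.114 m; N'_6 = 169·cos36.6° − 0·3.114 = 135.7; c'Δl = 12.77; W sinα = 100.8
Slice 7: Δl = 2.3/cos49.2° = 3.520 m; N'_7 = 63·cos49.2° − 7·3.520 = 16.5; c'Δl = 14.43; W sinα = 47.7
Σc'Δl = 74.8 kN/m; ΣN' = 775.4 kN/m; ΣW sinα = 327.2 kN/m
Resisting = 74.8 + 775.4·tan32.8° = 74.8 + 499.7 = 574.5 kN/m
FS = 574.5 / 327.2 = 1.756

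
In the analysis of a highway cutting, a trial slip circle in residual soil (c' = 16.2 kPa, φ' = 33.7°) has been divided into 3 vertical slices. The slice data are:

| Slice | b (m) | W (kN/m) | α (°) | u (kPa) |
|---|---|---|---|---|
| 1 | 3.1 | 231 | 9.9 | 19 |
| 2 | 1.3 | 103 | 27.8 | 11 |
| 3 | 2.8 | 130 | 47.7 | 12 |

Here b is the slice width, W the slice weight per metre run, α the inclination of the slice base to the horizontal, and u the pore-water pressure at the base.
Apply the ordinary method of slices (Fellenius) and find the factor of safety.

Ordinary method of slices: FS = Σ[c'·Δl_i + (W_i cosα_i − u_i·Δl_i)·tanφ'] / Σ W_i sinα_i, with Δl_i = b_i / cosα_i.
Slice 1: Δl = 3.1/cos9.9° = 3.147 m; N'_1 = 231·cos9.9° − 19·3.147 = 167.8; c'Δl = 50.98; W sinα = 39.7
Slice 2: Δl = 1.3/cos27.8° = 1.470 m; N'_2 = 103·cos27.8° − 11·1.470 = 74.9; c'Δl = 23.81; W sinα = 48.0
Slice 3: Δl = 2.8/cos47.7° = 4.160 m; N'_3 = 130·cos47.7° − 12·4.160 = 37.6; c'Δl = 67.40; W sinα = 96.2
Σc'Δl = 142.2 kN/m; ΣN' = 280.3 kN/m; ΣW sinα = 183.9 kN/m
Resisting = 142.2 + 280.3·tan33.7° = 142.2 + 186.9 = 329.1 kN/m
FS = 329.1 / 183.9 = 1.790

FS = 1.79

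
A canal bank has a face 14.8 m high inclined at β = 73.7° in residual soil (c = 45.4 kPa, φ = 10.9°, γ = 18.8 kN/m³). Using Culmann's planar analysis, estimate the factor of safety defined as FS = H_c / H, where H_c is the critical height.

H_c = (4c/γ) · sinβ cosφ / [1 − cos(β − φ)]
    = (4·45.4/18.8) · sin73.7°·cos10.9° / [1 − cos62.8°]
    = 9.660 · 0.9425 / 0.5429 = 16.77 m
FS = H_c / H = 16.77 / 14.8 = 1.133

FS = 1.13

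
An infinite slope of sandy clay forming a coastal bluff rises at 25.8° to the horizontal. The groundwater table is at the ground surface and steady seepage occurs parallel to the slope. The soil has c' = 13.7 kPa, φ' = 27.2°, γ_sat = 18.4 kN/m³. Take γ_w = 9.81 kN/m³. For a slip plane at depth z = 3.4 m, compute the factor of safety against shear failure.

With seepage parallel to the slope and the water table at the surface, the effective normal stress on the slip plane uses the buoyant unit weight γ' = γ_sat − γ_w while the driving shear stress uses γ_sat:
FS = [c' + γ' z cos²β tanφ'] / [γ_sat z sinβ cosβ]
γ' = 18.4 − 9.81 = 8.59 kN/m³
Numerator = 13.7 + 8.59·3.4·cos²25.8°·tan27.2° = 13.7 + 8.59·3.4·0.8106·0.5139 = 25.867 kPa
Denominator = 18.4·3.4·sin25.8°·cos25.8° = 18.4·3.4·0.4352·0.9003 = 24.514 kPa
FS = 25.867 / 24.514 = 1.055

FS = 1.06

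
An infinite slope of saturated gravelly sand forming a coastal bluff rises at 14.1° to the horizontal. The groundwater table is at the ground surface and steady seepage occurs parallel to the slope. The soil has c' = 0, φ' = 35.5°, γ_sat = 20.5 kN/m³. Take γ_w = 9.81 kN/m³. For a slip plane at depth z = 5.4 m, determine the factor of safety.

FS = 1.48

With seepage parallel to the slope and the water table at the surface, the effective normal stress on the slip plane uses the buoyant unit weight γ' = γ_sat − γ_w while the driving shear stress uses γ_sat:
FS = [c' + γ' z cos²β tanφ'] / [γ_sat z sinβ cosβ]
(For c' = 0 this reduces to FS = (γ'/γ_sat)·tanφ'/tanβ.)
γ' = 20.5 − 9.81 = 10.69 kN/m³
Numerator = 0.0 + 10.69·5.4·cos²14.1°·tan35.5° = 0.0 + 10.69·5.4·0.9407·0.7133 = 38.732 kPa
Denominator = 20.5·5.4·sin14.1°·cos14.1° = 20.5·5.4·0.2436·0.9699 = 26.156 kPa
FS = 38.732 / 26.156 = 1.481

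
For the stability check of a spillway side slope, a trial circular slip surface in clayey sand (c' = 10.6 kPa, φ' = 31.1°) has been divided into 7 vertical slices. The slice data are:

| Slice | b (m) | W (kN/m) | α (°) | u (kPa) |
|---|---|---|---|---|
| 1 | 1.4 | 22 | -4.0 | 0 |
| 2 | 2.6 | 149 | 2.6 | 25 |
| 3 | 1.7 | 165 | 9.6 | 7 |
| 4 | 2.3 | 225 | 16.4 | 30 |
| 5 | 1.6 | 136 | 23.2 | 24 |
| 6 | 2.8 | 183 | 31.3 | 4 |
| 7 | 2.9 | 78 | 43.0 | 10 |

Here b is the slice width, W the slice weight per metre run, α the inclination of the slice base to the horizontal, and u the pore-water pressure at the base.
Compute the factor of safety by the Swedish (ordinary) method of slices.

Ordinary method of slices: FS = Σ[c'·Δl_i + (W_i cosα_i − u_i·Δl_i)·tanφ'] / Σ W_i sinα_i, with Δl_i = b_i / cosα_i.
Slice 1: Δl = 1.4/cos(-4.0°) = 1.403 m; N'_1 = 22·cos(-4.0°) − 0·1.403 = 21.9; c'Δl = 14.88; W sinα = -1.5
Slice 2: Δl = 2.6/cos2.6° = 2.603 m; N'_2 = 149·cos2.6° − 25·2.603 = 83.8; c'Δl = 27.59; W sinα = 6.8
Slice 3: Δl = 1.7/cos9.6° = 1.724 m; N'_3 = 165·cos9.6° − 7·1.724 = 150.6; c'Δl = 18.28; W sinα = 27.5
Slice 4: Δl = 2.3/cos16.4° = 2.398 m; N'_4 = 225·cos16.4° − 30·2.398 = 143.9; c'Δl = 25.41; W sinα = 63.5
Slice 5: Δl = 1.6/cos23.2° = 1.741 m; N'_5 = 136·cos23.2° − 24·1.741 = 83.2; c'Δl = 18.45; W sinα = 53.6
Slice 6: Δl = 2.8/cos31.3° = 3.277 m; N'_6 = 183·cos31.3° − 4·3.277 = 143.3; c'Δl = 34.74; W sinα = 95.1
Slice 7: Δl = 2.9/cos43.0° = 3.965 m; N'_7 = 78·cos43.0° − 10·3.965 = 17.4; c'Δl = 42.03; W sinα = 53.2
Σc'Δl = 181.4 kN/m; ΣN' = 644.1 kN/m; ΣW sinα = 298.1 kN/m
Resisting = 181.4 + 644.1·tan31.1° = 181.4 + 388.6 = 569.9 kN/m
FS = 569.9 / 298.1 = 1.912

FS = 1.91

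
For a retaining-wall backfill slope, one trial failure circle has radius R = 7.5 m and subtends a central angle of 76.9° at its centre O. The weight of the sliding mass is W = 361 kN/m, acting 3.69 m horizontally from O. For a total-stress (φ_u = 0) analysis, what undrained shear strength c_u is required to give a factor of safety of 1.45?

FS = c_u·L_a·R / (W·d), so c_u = FS·W·d / (L_a·R).
Arc length L_a = R·θ = 7.5·(76.9°·π/180) = 7.5·1.3422 = 10.07 m
c_u = 1.45·361·3.69 / (10.07·7.5) = 1931.5 / 75.50 = 25.58 kPa

c_u = 25.6 kPa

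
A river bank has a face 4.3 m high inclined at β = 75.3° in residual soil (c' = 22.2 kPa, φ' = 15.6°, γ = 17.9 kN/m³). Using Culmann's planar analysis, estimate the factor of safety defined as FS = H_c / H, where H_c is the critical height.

FS = 2.17

H_c = (4c'/γ) · sinβ cosφ' / [1 − cos(β − φ')]
    = (4·22.2/17.9) · sin75.3°·cos15.6° / [1 − cos59.7°]
    = 4.961 · 0.9316 / 0.4955 = 9.33 m
FS = H_c / H = 9.33 / 4.3 = 2.169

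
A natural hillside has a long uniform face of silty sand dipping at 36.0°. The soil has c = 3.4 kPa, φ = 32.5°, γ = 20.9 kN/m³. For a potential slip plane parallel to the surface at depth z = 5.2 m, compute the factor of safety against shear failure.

For an infinite slope with a slip plane parallel to the surface (no pore pressure): FS = [c + γz cos²β tanφ] / [γz sinβ cosβ].
γz = 20.9·5.2 = 108.68 kN/m²
Numerator = 3.4 + 108.68·cos²36.0°·tan32.5° = 3.4 + 108.68·0.6545·0.6371 = 48.716 kPa
Denominator = 108.68·sin36.0°·cos36.0° = 108.68·0.5878·0.8090 = 51.680 kPa
FS = 48.716 / 51.680 = 0.943

FS = 0.94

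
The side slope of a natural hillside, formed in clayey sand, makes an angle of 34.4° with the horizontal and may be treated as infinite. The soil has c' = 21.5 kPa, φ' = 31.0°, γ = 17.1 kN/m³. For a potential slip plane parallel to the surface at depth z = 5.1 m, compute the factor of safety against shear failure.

FS = 1.41

For an infinite slope with a slip plane parallel to the surface (no pore pressure): FS = [c' + γz cos²β tanφ'] / [γz sinβ cosβ].
γz = 17.1·5.1 = 87.21 kN/m²
Numerator = 21.5 + 87.21·cos²34.4°·tan31.0° = 21.5 + 87.21·0.6808·0.6009 = 57.175 kPa
Denominator = 87.21·sin34.4°·cos34.4° = 87.21·0.5650·0.8251 = 40.654 kPa
FS = 57.175 / 40.654 = 1.406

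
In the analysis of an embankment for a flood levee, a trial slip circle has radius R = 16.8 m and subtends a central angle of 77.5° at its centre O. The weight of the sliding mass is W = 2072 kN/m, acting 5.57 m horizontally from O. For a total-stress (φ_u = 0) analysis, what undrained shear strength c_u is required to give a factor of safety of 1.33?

c_u = 40.2 kPa

FS = c_u·L_a·R / (W·d), so c_u = FS·W·d / (L_a·R).
Arc length L_a = R·θ = 16.8·(77.5°·π/180) = 16.8·1.3526 = 22.72 m
c_u = 1.33·2072·5.57 / (22.72·16.8) = 15349.6 / 381.77 = 40.21 kPa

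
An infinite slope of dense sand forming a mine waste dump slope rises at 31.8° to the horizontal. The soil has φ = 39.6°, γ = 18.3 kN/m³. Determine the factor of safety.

For a dry cohesionless infinite slope the factor of safety is FS = tanφ / tanβ.
FS = tan39.6° / tan31.8° = 0.8273 / 0.6200 = 1.334

FS = 1.33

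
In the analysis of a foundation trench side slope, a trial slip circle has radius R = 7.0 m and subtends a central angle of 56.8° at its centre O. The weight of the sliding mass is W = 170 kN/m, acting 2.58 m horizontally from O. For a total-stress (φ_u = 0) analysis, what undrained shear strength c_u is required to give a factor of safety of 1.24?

c_u = 11.2 kPa

FS = c_u·L_a·R / (W·d), so c_u = FS·W·d / (L_a·R).
Arc length L_a = R·θ = 7.0·(56.8°·π/180) = 7.0·0.9913 = 6.94 m
c_u = 1.24·170·2.58 / (6.94·7.0) = 543.9 / 48.58 = 11.20 kPa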